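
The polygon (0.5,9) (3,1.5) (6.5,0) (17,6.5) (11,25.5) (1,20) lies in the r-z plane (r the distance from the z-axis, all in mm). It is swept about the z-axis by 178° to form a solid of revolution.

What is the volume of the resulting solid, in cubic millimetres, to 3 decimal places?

Volume = 6874.514 mm³

Profile (r,z), 6 vertices: (0.5,9) (3,1.5) (6.5,0) (17,6.5) (11,25.5) (1,20)
edge 0: (0.5,9)→(3,1.5)  cross = 0.5·1.5 − 3·9 = -26.2500; (r_i+r_j)·cross = 3.5·-26.2500 = -91.8750
edge 1: (3,1.5)→(6.5,0)  cross = 3·0 − 6.5·1.5 = -9.7500; (r_i+r_j)·cross = 9.5·-9.7500 = -92.6250
edge 2: (6.5,0)→(17,6.5)  cross = 6.5·6.5 − 17·0 = 42.2500; (r_i+r_j)·cross = 23.5·42.2500 = 992.8750
edge 3: (17,6.5)→(11,25.5)  cross = 17·25.5 − 11·6.5 = 362.0000; (r_i+r_j)·cross = 28·362.0000 = 10136.0000
edge 4: (11,25.5)→(1,20)  cross = 11·20 − 1·25.5 = 194.5000; (r_i+r_j)·cross = 12·194.5000 = 2334.0000
edge 5: (1,20)→(0.5,9)  cross = 1·9 − 0.5·20 = -1.0000; (r_i+r_j)·cross = 1.5·-1.0000 = -1.5000
Σcross = 561.7500 → A = |Σcross|/2 = 280.8750 mm²
Σ(r_i+r_j)·cross = 13276.8750 → first moment M = |Σ|/6 = 2212.8125
R_c = M/A = 2212.8125/280.8750 = 7.8783 mm
θ = 178° = 3.106686 rad
V = θ·R_c·A = 3.106686·7.8783·280.8750 = 6874.514 mm³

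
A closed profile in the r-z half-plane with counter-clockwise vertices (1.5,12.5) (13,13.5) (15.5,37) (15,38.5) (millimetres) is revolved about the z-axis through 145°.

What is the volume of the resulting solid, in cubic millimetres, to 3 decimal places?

Volume = 3836.794 mm³

Profile (r,z), 4 vertices: (1.5,12.5) (13,13.5) (15.5,37) (15,38.5)
edge 0: (1.5,12.5)→(13,13.5)  cross = 1.5·13.5 − 13·12.5 = -142.2500; (r_i+r_j)·cross = 14.5·-142.2500 = -2062.6250
edge 1: (13,13.5)→(15.5,37)  cross = 13·37 − 15.5·13.5 = 271.7500; (r_i+r_j)·cross = 28.5·271.7500 = 7744.8750
edge 2: (15.5,37)→(15,38.5)  cross = 15.5·38.5 − 15·37 = 41.7500; (r_i+r_j)·cross = 30.5·41.7500 = 1273.3750
edge 3: (15,38.5)→(1.5,12.5)  cross = 15·12.5 − 1.5·38.5 = 129.7500; (r_i+r_j)·cross = 16.5·129.7500 = 2140.8750
Σcross = 301.0000 → A = |Σcross|/2 = 150.5000 mm²
Σ(r_i+r_j)·cross = 9096.5000 → first moment M = |Σ|/6 = 1516.0833
R_c = M/A = 1516.0833/150.5000 = 10.0736 mm
θ = 145° = 2.530727 rad
V = θ·R_c·A = 2.530727·10.0736·150.5000 = 3836.794 mm³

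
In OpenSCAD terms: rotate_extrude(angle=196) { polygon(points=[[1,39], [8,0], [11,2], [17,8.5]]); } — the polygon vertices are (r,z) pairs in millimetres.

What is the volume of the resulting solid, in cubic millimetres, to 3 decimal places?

Profile (r,z), 4 vertices: (1,39) (8,0) (11,2) (17,8.5)
edge 0: (1,39)→(8,0)  cross = 1·0 − 8·39 = -312.0000; (r_i+r_j)·cross = 9·-312.0000 = -2808.0000
edge 1: (8,0)→(11,2)  cross = 8·2 − 11·0 = 16.0000; (r_i+r_j)·cross = 19·16.0000 = 304.0000
edge 2: (11,2)→(17,8.5)  cross = 11·8.5 − 17·2 = 59.5000; (r_i+r_j)·cross = 28·59.5000 = 1666.0000
edge 3: (17,8.5)→(1,39)  cross = 17·39 − 1·8.5 = 654.5000; (r_i+r_j)·cross = 18·654.5000 = 11781.0000
Σcross = 418.0000 → A = |Σcross|/2 = 209.0000 mm²
Σ(r_i+r_j)·cross = 10943.0000 → first moment M = |Σ|/6 = 1823.8333
R_c = M/A = 1823.8333/209.0000 = 8.7265 mm
θ = 196° = 3.420845 rad
V = θ·R_c·A = 3.420845·8.7265·209.0000 = 6239.052 mm³

Volume = 6239.052 mm³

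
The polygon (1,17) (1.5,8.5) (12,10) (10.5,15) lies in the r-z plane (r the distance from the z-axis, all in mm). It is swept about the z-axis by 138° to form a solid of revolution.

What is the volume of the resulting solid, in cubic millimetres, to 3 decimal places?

Profile (r,z), 4 vertices: (1,17) (1.5,8.5) (12,10) (10.5,15)
edge 0: (1,17)→(1.5,8.5)  cross = 1·8.5 − 1.5·17 = -17.0000; (r_i+r_j)·cross = 2.5·-17.0000 = -42.5000
edge 1: (1.5,8.5)→(12,10)  cross = 1.5·10 − 12·8.5 = -87.0000; (r_i+r_j)·cross = 13.5·-87.0000 = -1174.5000
edge 2: (12,10)→(10.5,15)  cross = 12·15 − 10.5·10 = 75.0000; (r_i+r_j)·cross = 22.5·75.0000 = 1687.5000
edge 3: (10.5,15)→(1,17)  cross = 10.5·17 − 1·15 = 163.5000; (r_i+r_j)·cross = 11.5·163.5000 = 1880.2500
Σcross = 134.5000 → A = |Σcross|/2 = 67.2500 mm²
Σ(r_i+r_j)·cross = 2350.7500 → first moment M = |Σ|/6 = 391.7917
R_c = M/A = 391.7917/67.2500 = 5.8259 mm
θ = 138° = 2.408554 rad
V = θ·R_c·A = 2.408554·5.8259·67.2500 = 943.652 mm³

Volume = 943.652 mm³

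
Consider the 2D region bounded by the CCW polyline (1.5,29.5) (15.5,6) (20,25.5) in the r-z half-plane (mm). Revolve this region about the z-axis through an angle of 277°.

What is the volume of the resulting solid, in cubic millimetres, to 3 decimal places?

Profile (r,z), 3 vertices: (1.5,29.5) (15.5,6) (20,25.5)
edge 0: (1.5,29.5)→(15.5,6)  cross = 1.5·6 − 15.5·29.5 = -448.2500; (r_i+r_j)·cross = 17·-448.2500 = -7620.2500
edge 1: (15.5,6)→(20,25.5)  cross = 15.5·25.5 − 20·6 = 275.2500; (r_i+r_j)·cross = 35.5·275.2500 = 9771.3750
edge 2: (20,25.5)→(1.5,29.5)  cross = 20·29.5 − 1.5·25.5 = 551.7500; (r_i+r_j)·cross = 21.5·551.7500 = 11862.6250
Σcross = 378.7500 → A = |Σcross|/2 = 189.3750 mm²
Σ(r_i+r_j)·cross = 14013.7500 → first moment M = |Σ|/6 = 2335.6250
R_c = M/A = 2335.6250/189.3750 = 12.3333 mm
θ = 277° = 4.834562 rad
V = θ·R_c·A = 4.834562·12.3333·189.3750 = 11291.724 mm³

Volume = 11291.724 mm³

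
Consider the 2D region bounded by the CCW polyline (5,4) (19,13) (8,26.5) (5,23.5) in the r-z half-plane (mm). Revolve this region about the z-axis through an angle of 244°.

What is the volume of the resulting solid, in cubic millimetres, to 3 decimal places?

Profile (r,z), 4 vertices: (5,4) (19,13) (8,26.5) (5,23.5)
edge 0: (5,4)→(19,13)  cross = 5·13 − 19·4 = -11.0000; (r_i+r_j)·cross = 24·-11.0000 = -264.0000
edge 1: (19,13)→(8,26.5)  cross = 19·26.5 − 8·13 = 399.5000; (r_i+r_j)·cross = 27·399.5000 = 10786.5000
edge 2: (8,26.5)→(5,23.5)  cross = 8·23.5 − 5·26.5 = 55.5000; (r_i+r_j)·cross = 13·55.5000 = 721.5000
edge 3: (5,23.5)→(5,4)  cross = 5·4 − 5·23.5 = -97.5000; (r_i+r_j)·cross = 10·-97.5000 = -975.0000
Σcross = 346.5000 → A = |Σcross|/2 = 173.2500 mm²
Σ(r_i+r_j)·cross = 10269.0000 → first moment M = |Σ|/6 = 1711.5000
R_c = M/A = 1711.5000/173.2500 = 9.8788 mm
θ = 244° = 4.258603 rad
V = θ·R_c·A = 4.258603·9.8788·173.2500 = 7288.600 mm³

Volume = 7288.600 mm³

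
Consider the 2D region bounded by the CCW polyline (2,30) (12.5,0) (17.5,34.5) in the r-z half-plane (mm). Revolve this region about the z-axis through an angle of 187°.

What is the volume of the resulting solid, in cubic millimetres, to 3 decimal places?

Volume = 8916.608 mm³

Profile (r,z), 3 vertices: (2,30) (12.5,0) (17.5,34.5)
edge 0: (2,30)→(12.5,0)  cross = 2·0 − 12.5·30 = -375.0000; (r_i+r_j)·cross = 14.5·-375.0000 = -5437.5000
edge 1: (12.5,0)→(17.5,34.5)  cross = 12.5·34.5 − 17.5·0 = 431.2500; (r_i+r_j)·cross = 30·431.2500 = 12937.5000
edge 2: (17.5,34.5)→(2,30)  cross = 17.5·30 − 2·34.5 = 456.0000; (r_i+r_j)·cross = 19.5·456.0000 = 8892.0000
Σcross = 512.2500 → A = |Σcross|/2 = 256.1250 mm²
Σ(r_i+r_j)·cross = 16392.0000 → first moment M = |Σ|/6 = 2732.0000
R_c = M/A = 2732.0000/256.1250 = 10.6667 mm
θ = 187° = 3.263766 rad
V = θ·R_c·A = 3.263766·10.6667·256.1250 = 8916.608 mm³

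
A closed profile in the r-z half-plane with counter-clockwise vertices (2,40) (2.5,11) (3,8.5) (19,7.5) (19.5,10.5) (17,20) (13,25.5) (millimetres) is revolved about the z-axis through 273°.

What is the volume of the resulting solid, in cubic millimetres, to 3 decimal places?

Profile (r,z), 7 vertices: (2,40) (2.5,11) (3,8.5) (19,7.5) (19.5,10.5) (17,20) (13,25.5)
edge 0: (2,40)→(2.5,11)  cross = 2·11 − 2.5·40 = -78.0000; (r_i+r_j)·cross = 4.5·-78.0000 = -351.0000
edge 1: (2.5,11)→(3,8.5)  cross = 2.5·8.5 − 3·11 = -11.7500; (r_i+r_j)·cross = 5.5·-11.7500 = -64.6250
edge 2: (3,8.5)→(19,7.5)  cross = 3·7.5 − 19·8.5 = -139.0000; (r_i+r_j)·cross = 22·-139.0000 = -3058.0000
edge 3: (19,7.5)→(19.5,10.5)  cross = 19·10.5 − 19.5·7.5 = 53.2500; (r_i+r_j)·cross = 38.5·53.2500 = 2050.1250
edge 4: (19.5,10.5)→(17,20)  cross = 19.5·20 − 17·10.5 = 211.5000; (r_i+r_j)·cross = 36.5·211.5000 = 7719.7500
edge 5: (17,20)→(13,25.5)  cross = 17·25.5 − 13·20 = 173.5000; (r_i+r_j)·cross = 30·173.5000 = 5205.0000
edge 6: (13,25.5)→(2,40)  cross = 13·40 − 2·25.5 = 469.0000; (r_i+r_j)·cross = 15·469.0000 = 7035.0000
Σcross = 678.5000 → A = |Σcross|/2 = 339.2500 mm²
Σ(r_i+r_j)·cross = 18536.2500 → first moment M = |Σ|/6 = 3089.3750
R_c = M/A = 3089.3750/339.2500 = 9.1065 mm
θ = 273° = 4.764749 rad
V = θ·R_c·A = 4.764749·9.1065·339.2500 = 14720.096 mm³

Volume = 14720.096 mm³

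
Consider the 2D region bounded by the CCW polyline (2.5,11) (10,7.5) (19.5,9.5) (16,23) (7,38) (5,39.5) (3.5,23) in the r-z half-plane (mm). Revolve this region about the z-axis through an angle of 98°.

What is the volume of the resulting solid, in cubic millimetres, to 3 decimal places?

Profile (r,z), 7 vertices: (2.5,11) (10,7.5) (19.5,9.5) (16,23) (7,38) (5,39.5) (3.5,23)
edge 0: (2.5,11)→(10,7.5)  cross = 2.5·7.5 − 10·11 = -91.2500; (r_i+r_j)·cross = 12.5·-91.2500 = -1140.6250
edge 1: (10,7.5)→(19.5,9.5)  cross = 10·9.5 − 19.5·7.5 = -51.2500; (r_i+r_j)·cross = 29.5·-51.2500 = -1511.8750
edge 2: (19.5,9.5)→(16,23)  cross = 19.5·23 − 16·9.5 = 296.5000; (r_i+r_j)·cross = 35.5·296.5000 = 10525.7500
edge 3: (16,23)→(7,38)  cross = 16·38 − 7·23 = 447.0000; (r_i+r_j)·cross = 23·447.0000 = 10281.0000
edge 4: (7,38)→(5,39.5)  cross = 7·39.5 − 5·38 = 86.5000; (r_i+r_j)·cross = 12·86.5000 = 1038.0000
edge 5: (5,39.5)→(3.5,23)  cross = 5·23 − 3.5·39.5 = -23.2500; (r_i+r_j)·cross = 8.5·-23.2500 = -197.6250
edge 6: (3.5,23)→(2.5,11)  cross = 3.5·11 − 2.5·23 = -19.0000; (r_i+r_j)·cross = 6·-19.0000 = -114.0000
Σcross = 645.2500 → A = |Σcross|/2 = 322.6250 mm²
Σ(r_i+r_j)·cross = 18880.6250 → first moment M = |Σ|/6 = 3146.7708
R_c = M/A = 3146.7708/322.6250 = 9.7536 mm
θ = 98° = 1.710423 rad
V = θ·R_c·A = 1.710423·9.7536·322.6250 = 5382.308 mm³

Volume = 5382.308 mm³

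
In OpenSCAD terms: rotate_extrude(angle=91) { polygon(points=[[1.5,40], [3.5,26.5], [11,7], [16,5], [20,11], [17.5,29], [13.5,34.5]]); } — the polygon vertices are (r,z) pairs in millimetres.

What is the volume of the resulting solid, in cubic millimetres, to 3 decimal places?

Volume = 6686.266 mm³

Profile (r,z), 7 vertices: (1.5,40) (3.5,26.5) (11,7) (16,5) (20,11) (17.5,29) (13.5,34.5)
edge 0: (1.5,40)→(3.5,26.5)  cross = 1.5·26.5 − 3.5·40 = -100.2500; (r_i+r_j)·cross = 5·-100.2500 = -501.2500
edge 1: (3.5,26.5)→(11,7)  cross = 3.5·7 − 11·26.5 = -267.0000; (r_i+r_j)·cross = 14.5·-267.0000 = -3871.5000
edge 2: (11,7)→(16,5)  cross = 11·5 − 16·7 = -57.0000; (r_i+r_j)·cross = 27·-57.0000 = -1539.0000
edge 3: (16,5)→(20,11)  cross = 16·11 − 20·5 = 76.0000; (r_i+r_j)·cross = 36·76.0000 = 2736.0000
edge 4: (20,11)→(17.5,29)  cross = 20·29 − 17.5·11 = 387.5000; (r_i+r_j)·cross = 37.5·387.5000 = 14531.2500
edge 5: (17.5,29)→(13.5,34.5)  cross = 17.5·34.5 − 13.5·29 = 212.2500; (r_i+r_j)·cross = 31·212.2500 = 6579.7500
edge 6: (13.5,34.5)→(1.5,40)  cross = 13.5·40 − 1.5·34.5 = 488.2500; (r_i+r_j)·cross = 15·488.2500 = 7323.7500
Σcross = 739.7500 → A = |Σcross|/2 = 369.8750 mm²
Σ(r_i+r_j)·cross = 25259.0000 → first moment M = |Σ|/6 = 4209.8333
R_c = M/A = 4209.8333/369.8750 = 11.3818 mm
θ = 91° = 1.588250 rad
V = θ·R_c·A = 1.588250·11.3818·369.8750 = 6686.266 mm³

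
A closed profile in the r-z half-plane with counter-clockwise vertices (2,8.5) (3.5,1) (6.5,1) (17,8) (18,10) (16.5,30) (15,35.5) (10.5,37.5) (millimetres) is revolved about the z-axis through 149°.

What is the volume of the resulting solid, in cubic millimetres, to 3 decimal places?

Volume = 10306.918 mm³

Profile (r,z), 8 vertices: (2,8.5) (3.5,1) (6.5,1) (17,8) (18,10) (16.5,30) (15,35.5) (10.5,37.5)
edge 0: (2,8.5)→(3.5,1)  cross = 2·1 − 3.5·8.5 = -27.7500; (r_i+r_j)·cross = 5.5·-27.7500 = -152.6250
edge 1: (3.5,1)→(6.5,1)  cross = 3.5·1 − 6.5·1 = -3.0000; (r_i+r_j)·cross = 10·-3.0000 = -30.0000
edge 2: (6.5,1)→(17,8)  cross = 6.5·8 − 17·1 = 35.0000; (r_i+r_j)·cross = 23.5·35.0000 = 822.5000
edge 3: (17,8)→(18,10)  cross = 17·10 − 18·8 = 26.0000; (r_i+r_j)·cross = 35·26.0000 = 910.0000
edge 4: (18,10)→(16.5,30)  cross = 18·30 − 16.5·10 = 375.0000; (r_i+r_j)·cross = 34.5·375.0000 = 12937.5000
edge 5: (16.5,30)→(15,35.5)  cross = 16.5·35.5 − 15·30 = 135.7500; (r_i+r_j)·cross = 31.5·135.7500 = 4276.1250
edge 6: (15,35.5)→(10.5,37.5)  cross = 15·37.5 − 10.5·35.5 = 189.7500; (r_i+r_j)·cross = 25.5·189.7500 = 4838.6250
edge 7: (10.5,37.5)→(2,8.5)  cross = 10.5·8.5 − 2·37.5 = 14.2500; (r_i+r_j)·cross = 12.5·14.2500 = 178.1250
Σcross = 745.0000 → A = |Σcross|/2 = 372.5000 mm²
Σ(r_i+r_j)·cross = 23780.2500 → first moment M = |Σ|/6 = 3963.3750
R_c = M/A = 3963.3750/372.5000 = 10.6399 mm
θ = 149° = 2.600541 rad
V = θ·R_c·A = 2.600541·10.6399·372.5000 = 10306.918 mm³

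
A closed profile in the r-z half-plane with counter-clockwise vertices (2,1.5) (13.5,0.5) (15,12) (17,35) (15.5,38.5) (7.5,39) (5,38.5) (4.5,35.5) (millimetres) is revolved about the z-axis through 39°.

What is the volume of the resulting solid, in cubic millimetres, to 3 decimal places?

Profile (r,z), 8 vertices: (2,1.5) (13.5,0.5) (15,12) (17,35) (15.5,38.5) (7.5,39) (5,38.5) (4.5,35.5)
edge 0: (2,1.5)→(13.5,0.5)  cross = 2·0.5 − 13.5·1.5 = -19.2500; (r_i+r_j)·cross = 15.5·-19.2500 = -298.3750
edge 1: (13.5,0.5)→(15,12)  cross = 13.5·12 − 15·0.5 = 154.5000; (r_i+r_j)·cross = 28.5·154.5000 = 4403.2500
edge 2: (15,12)→(17,35)  cross = 15·35 − 17·12 = 321.0000; (r_i+r_j)·cross = 32·321.0000 = 10272.0000
edge 3: (17,35)→(15.5,38.5)  cross = 17·38.5 − 15.5·35 = 112.0000; (r_i+r_j)·cross = 32.5·112.0000 = 3640.0000
edge 4: (15.5,38.5)→(7.5,39)  cross = 15.5·39 − 7.5·38.5 = 315.7500; (r_i+r_j)·cross = 23·315.7500 = 7262.2500
edge 5: (7.5,39)→(5,38.5)  cross = 7.5·38.5 − 5·39 = 93.7500; (r_i+r_j)·cross = 12.5·93.7500 = 1171.8750
edge 6: (5,38.5)→(4.5,35.5)  cross = 5·35.5 − 4.5·38.5 = 4.2500; (r_i+r_j)·cross = 9.5·4.2500 = 40.3750
edge 7: (4.5,35.5)→(2,1.5)  cross = 4.5·1.5 − 2·35.5 = -64.2500; (r_i+r_j)·cross = 6.5·-64.2500 = -417.6250
Σcross = 917.7500 → A = |Σcross|/2 = 458.8750 mm²
Σ(r_i+r_j)·cross = 26073.7500 → first moment M = |Σ|/6 = 4345.6250
R_c = M/A = 4345.6250/458.8750 = 9.4702 mm
θ = 39° = 0.680678 rad
V = θ·R_c·A = 0.680678·9.4702·458.8750 = 2957.973 mm³

Volume = 2957.973 mm³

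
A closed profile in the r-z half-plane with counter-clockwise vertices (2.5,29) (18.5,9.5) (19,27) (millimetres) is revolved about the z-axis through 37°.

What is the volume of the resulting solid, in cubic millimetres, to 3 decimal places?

Profile (r,z), 3 vertices: (2.5,29) (18.5,9.5) (19,27)
edge 0: (2.5,29)→(18.5,9.5)  cross = 2.5·9.5 − 18.5·29 = -512.7500; (r_i+r_j)·cross = 21·-512.7500 = -10767.7500
edge 1: (18.5,9.5)→(19,27)  cross = 18.5·27 − 19·9.5 = 319.0000; (r_i+r_j)·cross = 37.5·319.0000 = 11962.5000
edge 2: (19,27)→(2.5,29)  cross = 19·29 − 2.5·27 = 483.5000; (r_i+r_j)·cross = 21.5·483.5000 = 10395.2500
Σcross = 289.7500 → A = |Σcross|/2 = 144.8750 mm²
Σ(r_i+r_j)·cross = 11590.0000 → first moment M = |Σ|/6 = 1931.6667
R_c = M/A = 1931.6667/144.8750 = 13.3333 mm
θ = 37° = 0.645772 rad
V = θ·R_c·A = 0.645772·13.3333·144.8750 = 1247.416 mm³

Volume = 1247.416 mm³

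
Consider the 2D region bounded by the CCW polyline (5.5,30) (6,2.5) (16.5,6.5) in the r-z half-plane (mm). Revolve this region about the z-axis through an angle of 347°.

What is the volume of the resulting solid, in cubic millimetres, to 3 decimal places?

Volume = 8217.380 mm³

Profile (r,z), 3 vertices: (5.5,30) (6,2.5) (16.5,6.5)
edge 0: (5.5,30)→(6,2.5)  cross = 5.5·2.5 − 6·30 = -166.2500; (r_i+r_j)·cross = 11.5·-166.2500 = -1911.8750
edge 1: (6,2.5)→(16.5,6.5)  cross = 6·6.5 − 16.5·2.5 = -2.2500; (r_i+r_j)·cross = 22.5·-2.2500 = -50.6250
edge 2: (16.5,6.5)→(5.5,30)  cross = 16.5·30 − 5.5·6.5 = 459.2500; (r_i+r_j)·cross = 22·459.2500 = 10103.5000
Σcross = 290.7500 → A = |Σcross|/2 = 145.3750 mm²
Σ(r_i+r_j)·cross = 8141.0000 → first moment M = |Σ|/6 = 1356.8333
R_c = M/A = 1356.8333/145.3750 = 9.3333 mm
θ = 347° = 6.056293 rad
V = θ·R_c·A = 6.056293·9.3333·145.3750 = 8217.380 mm³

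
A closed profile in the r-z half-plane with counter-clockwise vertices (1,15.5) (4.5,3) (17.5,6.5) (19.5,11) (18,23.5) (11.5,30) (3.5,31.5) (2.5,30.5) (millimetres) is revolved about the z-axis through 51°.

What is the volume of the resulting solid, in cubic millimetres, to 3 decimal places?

Profile (r,z), 8 vertices: (1,15.5) (4.5,3) (17.5,6.5) (19.5,11) (18,23.5) (11.5,30) (3.5,31.5) (2.5,30.5)
edge 0: (1,15.5)→(4.5,3)  cross = 1·3 − 4.5·15.5 = -66.7500; (r_i+r_j)·cross = 5.5·-66.7500 = -367.1250
edge 1: (4.5,3)→(17.5,6.5)  cross = 4.5·6.5 − 17.5·3 = -23.2500; (r_i+r_j)·cross = 22·-23.2500 = -511.5000
edge 2: (17.5,6.5)→(19.5,11)  cross = 17.5·11 − 19.5·6.5 = 65.7500; (r_i+r_j)·cross = 37·65.7500 = 2432.7500
edge 3: (19.5,11)→(18,23.5)  cross = 19.5·23.5 − 18·11 = 260.2500; (r_i+r_j)·cross = 37.5·260.2500 = 9759.3750
edge 4: (18,23.5)→(11.5,30)  cross = 18·30 − 11.5·23.5 = 269.7500; (r_i+r_j)·cross = 29.5·269.7500 = 7957.6250
edge 5: (11.5,30)→(3.5,31.5)  cross = 11.5·31.5 − 3.5·30 = 257.2500; (r_i+r_j)·cross = 15·257.2500 = 3858.7500
edge 6: (3.5,31.5)→(2.5,30.5)  cross = 3.5·30.5 − 2.5·31.5 = 28.0000; (r_i+r_j)·cross = 6·28.0000 = 168.0000
edge 7: (2.5,30.5)→(1,15.5)  cross = 2.5·15.5 − 1·30.5 = 8.2500; (r_i+r_j)·cross = 3.5·8.2500 = 28.8750
Σcross = 799.2500 → A = |Σcross|/2 = 399.6250 mm²
Σ(r_i+r_j)·cross = 23326.7500 → first moment M = |Σ|/6 = 3887.7917
R_c = M/A = 3887.7917/399.6250 = 9.7286 mm
θ = 51° = 0.890118 rad
V = θ·R_c·A = 0.890118·9.7286·399.6250 = 3460.593 mm³

Volume = 3460.593 mm³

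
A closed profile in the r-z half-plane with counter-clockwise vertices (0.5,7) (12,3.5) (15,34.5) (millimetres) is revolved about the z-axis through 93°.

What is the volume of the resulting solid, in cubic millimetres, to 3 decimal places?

Volume = 2730.284 mm³

Profile (r,z), 3 vertices: (0.5,7) (12,3.5) (15,34.5)
edge 0: (0.5,7)→(12,3.5)  cross = 0.5·3.5 − 12·7 = -82.2500; (r_i+r_j)·cross = 12.5·-82.2500 = -1028.1250
edge 1: (12,3.5)→(15,34.5)  cross = 12·34.5 − 15·3.5 = 361.5000; (r_i+r_j)·cross = 27·361.5000 = 9760.5000
edge 2: (15,34.5)→(0.5,7)  cross = 15·7 − 0.5·34.5 = 87.7500; (r_i+r_j)·cross = 15.5·87.7500 = 1360.1250
Σcross = 367.0000 → A = |Σcross|/2 = 183.5000 mm²
Σ(r_i+r_j)·cross = 10092.5000 → first moment M = |Σ|/6 = 1682.0833
R_c = M/A = 1682.0833/183.5000 = 9.1667 mm
θ = 93° = 1.623156 rad
V = θ·R_c·A = 1.623156·9.1667·183.5000 = 2730.284 mm³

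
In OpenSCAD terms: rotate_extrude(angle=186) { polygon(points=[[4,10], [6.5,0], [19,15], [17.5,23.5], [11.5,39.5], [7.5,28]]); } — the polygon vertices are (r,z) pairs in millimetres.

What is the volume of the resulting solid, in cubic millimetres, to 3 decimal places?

Profile (r,z), 6 vertices: (4,10) (6.5,0) (19,15) (17.5,23.5) (11.5,39.5) (7.5,28)
edge 0: (4,10)→(6.5,0)  cross = 4·0 − 6.5·10 = -65.0000; (r_i+r_j)·cross = 10.5·-65.0000 = -682.5000
edge 1: (6.5,0)→(19,15)  cross = 6.5·15 − 19·0 = 97.5000; (r_i+r_j)·cross = 25.5·97.5000 = 2486.2500
edge 2: (19,15)→(17.5,23.5)  cross = 19·23.5 − 17.5·15 = 184.0000; (r_i+r_j)·cross = 36.5·184.0000 = 6716.0000
edge 3: (17.5,23.5)→(11.5,39.5)  cross = 17.5·39.5 − 11.5·23.5 = 421.0000; (r_i+r_j)·cross = 29·421.0000 = 12209.0000
edge 4: (11.5,39.5)→(7.5,28)  cross = 11.5·28 − 7.5·39.5 = 25.7500; (r_i+r_j)·cross = 19·25.7500 = 489.2500
edge 5: (7.5,28)→(4,10)  cross = 7.5·10 − 4·28 = -37.0000; (r_i+r_j)·cross = 11.5·-37.0000 = -425.5000
Σcross = 626.2500 → A = |Σcross|/2 = 313.1250 mm²
Σ(r_i+r_j)·cross = 20792.5000 → first moment M = |Σ|/6 = 3465.4167
R_c = M/A = 3465.4167/313.1250 = 11.0672 mm
θ = 186° = 3.246312 rad
V = θ·R_c·A = 3.246312·11.0672·313.1250 = 11249.825 mm³

Volume = 11249.825 mm³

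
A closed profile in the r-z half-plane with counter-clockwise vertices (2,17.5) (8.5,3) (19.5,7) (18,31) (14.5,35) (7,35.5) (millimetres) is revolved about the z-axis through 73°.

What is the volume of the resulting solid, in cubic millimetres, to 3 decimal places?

Profile (r,z), 6 vertices: (2,17.5) (8.5,3) (19.5,7) (18,31) (14.5,35) (7,35.5)
edge 0: (2,17.5)→(8.5,3)  cross = 2·3 − 8.5·17.5 = -142.7500; (r_i+r_j)·cross = 10.5·-142.7500 = -1498.8750
edge 1: (8.5,3)→(19.5,7)  cross = 8.5·7 − 19.5·3 = 1.0000; (r_i+r_j)·cross = 28·1.0000 = 28.0000
edge 2: (19.5,7)→(18,31)  cross = 19.5·31 − 18·7 = 478.5000; (r_i+r_j)·cross = 37.5·478.5000 = 17943.7500
edge 3: (18,31)→(14.5,35)  cross = 18·35 − 14.5·31 = 180.5000; (r_i+r_j)·cross = 32.5·180.5000 = 5866.2500
edge 4: (14.5,35)→(7,35.5)  cross = 14.5·35.5 − 7·35 = 269.7500; (r_i+r_j)·cross = 21.5·269.7500 = 5799.6250
edge 5: (7,35.5)→(2,17.5)  cross = 7·17.5 − 2·35.5 = 51.5000; (r_i+r_j)·cross = 9·51.5000 = 463.5000
Σcross = 838.5000 → A = |Σcross|/2 = 419.2500 mm²
Σ(r_i+r_j)·cross = 28602.2500 → first moment M = |Σ|/6 = 4767.0417
R_c = M/A = 4767.0417/419.2500 = 11.3704 mm
θ = 73° = 1.274090 rad
V = θ·R_c·A = 1.274090·11.3704·419.2500 = 6073.642 mm³

Volume = 6073.642 mm³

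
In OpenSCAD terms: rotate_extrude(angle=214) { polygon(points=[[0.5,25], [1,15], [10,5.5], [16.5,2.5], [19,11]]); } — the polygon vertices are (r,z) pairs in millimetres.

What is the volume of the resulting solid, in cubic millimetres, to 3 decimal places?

Profile (r,z), 5 vertices: (0.5,25) (1,15) (10,5.5) (16.5,2.5) (19,11)
edge 0: (0.5,25)→(1,15)  cross = 0.5·15 − 1·25 = -17.5000; (r_i+r_j)·cross = 1.5·-17.5000 = -26.2500
edge 1: (1,15)→(10,5.5)  cross = 1·5.5 − 10·15 = -144.5000; (r_i+r_j)·cross = 11·-144.5000 = -1589.5000
edge 2: (10,5.5)→(16.5,2.5)  cross = 10·2.5 − 16.5·5.5 = -65.7500; (r_i+r_j)·cross = 26.5·-65.7500 = -1742.3750
edge 3: (16.5,2.5)→(19,11)  cross = 16.5·11 − 19·2.5 = 134.0000; (r_i+r_j)·cross = 35.5·134.0000 = 4757.0000
edge 4: (19,11)→(0.5,25)  cross = 19·25 − 0.5·11 = 469.5000; (r_i+r_j)·cross = 19.5·469.5000 = 9155.2500
Σcross = 375.7500 → A = |Σcross|/2 = 187.8750 mm²
Σ(r_i+r_j)·cross = 10554.1250 → first moment M = |Σ|/6 = 1759.0208
R_c = M/A = 1759.0208/187.8750 = 9.3627 mm
θ = 214° = 3.735005 rad
V = θ·R_c·A = 3.735005·9.3627·187.8750 = 6569.951 mm³

Volume = 6569.951 mm³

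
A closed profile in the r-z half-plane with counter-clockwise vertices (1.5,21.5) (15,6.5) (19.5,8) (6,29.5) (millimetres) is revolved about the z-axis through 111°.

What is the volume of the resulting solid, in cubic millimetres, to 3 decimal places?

Volume = 2804.991 mm³

Profile (r,z), 4 vertices: (1.5,21.5) (15,6.5) (19.5,8) (6,29.5)
edge 0: (1.5,21.5)→(15,6.5)  cross = 1.5·6.5 − 15·21.5 = -312.7500; (r_i+r_j)·cross = 16.5·-312.7500 = -5160.3750
edge 1: (15,6.5)→(19.5,8)  cross = 15·8 − 19.5·6.5 = -6.7500; (r_i+r_j)·cross = 34.5·-6.7500 = -232.8750
edge 2: (19.5,8)→(6,29.5)  cross = 19.5·29.5 − 6·8 = 527.2500; (r_i+r_j)·cross = 25.5·527.2500 = 13444.8750
edge 3: (6,29.5)→(1.5,21.5)  cross = 6·21.5 − 1.5·29.5 = 84.7500; (r_i+r_j)·cross = 7.5·84.7500 = 635.6250
Σcross = 292.5000 → A = |Σcross|/2 = 146.2500 mm²
Σ(r_i+r_j)·cross = 8687.2500 → first moment M = |Σ|/6 = 1447.8750
R_c = M/A = 1447.8750/146.2500 = 9.9000 mm
θ = 111° = 1.937315 rad
V = θ·R_c·A = 1.937315·9.9000·146.2500 = 2804.991 mm³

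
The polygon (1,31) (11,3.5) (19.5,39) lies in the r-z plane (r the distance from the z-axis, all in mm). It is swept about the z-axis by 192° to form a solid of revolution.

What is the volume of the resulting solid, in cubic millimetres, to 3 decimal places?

Volume = 10357.831 mm³

Profile (r,z), 3 vertices: (1,31) (11,3.5) (19.5,39)
edge 0: (1,31)→(11,3.5)  cross = 1·3.5 − 11·31 = -337.5000; (r_i+r_j)·cross = 12·-337.5000 = -4050.0000
edge 1: (11,3.5)→(19.5,39)  cross = 11·39 − 19.5·3.5 = 360.7500; (r_i+r_j)·cross = 30.5·360.7500 = 11002.8750
edge 2: (19.5,39)→(1,31)  cross = 19.5·31 − 1·39 = 565.5000; (r_i+r_j)·cross = 20.5·565.5000 = 11592.7500
Σcross = 588.7500 → A = |Σcross|/2 = 294.3750 mm²
Σ(r_i+r_j)·cross = 18545.6250 → first moment M = |Σ|/6 = 3090.9375
R_c = M/A = 3090.9375/294.3750 = 10.5000 mm
θ = 192° = 3.351032 rad
V = θ·R_c·A = 3.351032·10.5000·294.3750 = 10357.831 mm³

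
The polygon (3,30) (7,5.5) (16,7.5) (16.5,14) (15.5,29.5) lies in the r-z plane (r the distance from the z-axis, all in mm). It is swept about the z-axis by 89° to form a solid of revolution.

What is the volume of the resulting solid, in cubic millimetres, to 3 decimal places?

Profile (r,z), 5 vertices: (3,30) (7,5.5) (16,7.5) (16.5,14) (15.5,29.5)
edge 0: (3,30)→(7,5.5)  cross = 3·5.5 − 7·30 = -193.5000; (r_i+r_j)·cross = 10·-193.5000 = -1935.0000
edge 1: (7,5.5)→(16,7.5)  cross = 7·7.5 − 16·5.5 = -35.5000; (r_i+r_j)·cross = 23·-35.5000 = -816.5000
edge 2: (16,7.5)→(16.5,14)  cross = 16·14 − 16.5·7.5 = 100.2500; (r_i+r_j)·cross = 32.5·100.2500 = 3258.1250
edge 3: (16.5,14)→(15.5,29.5)  cross = 16.5·29.5 − 15.5·14 = 269.7500; (r_i+r_j)·cross = 32·269.7500 = 8632.0000
edge 4: (15.5,29.5)→(3,30)  cross = 15.5·30 − 3·29.5 = 376.5000; (r_i+r_j)·cross = 18.5·376.5000 = 6965.2500
Σcross = 517.5000 → A = |Σcross|/2 = 258.7500 mm²
Σ(r_i+r_j)·cross = 16103.8750 → first moment M = |Σ|/6 = 2683.9792
R_c = M/A = 2683.9792/258.7500 = 10.3729 mm
θ = 89° = 1.553343 rad
V = θ·R_c·A = 1.553343·10.3729·258.7500 = 4169.140 mm³

Volume = 4169.140 mm³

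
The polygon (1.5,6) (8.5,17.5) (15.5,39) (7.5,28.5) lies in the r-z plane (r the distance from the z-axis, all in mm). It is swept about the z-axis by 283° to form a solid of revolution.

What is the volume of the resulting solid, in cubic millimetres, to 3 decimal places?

Volume = 3829.178 mm³

Profile (r,z), 4 vertices: (1.5,6) (8.5,17.5) (15.5,39) (7.5,28.5)
edge 0: (1.5,6)→(8.5,17.5)  cross = 1.5·17.5 − 8.5·6 = -24.7500; (r_i+r_j)·cross = 10·-24.7500 = -247.5000
edge 1: (8.5,17.5)→(15.5,39)  cross = 8.5·39 − 15.5·17.5 = 60.2500; (r_i+r_j)·cross = 24·60.2500 = 1446.0000
edge 2: (15.5,39)→(7.5,28.5)  cross = 15.5·28.5 − 7.5·39 = 149.2500; (r_i+r_j)·cross = 23·149.2500 = 3432.7500
edge 3: (7.5,28.5)→(1.5,6)  cross = 7.5·6 − 1.5·28.5 = 2.2500; (r_i+r_j)·cross = 9·2.2500 = 20.2500
Σcross = 187.0000 → A = |Σcross|/2 = 93.5000 mm²
Σ(r_i+r_j)·cross = 4651.5000 → first moment M = |Σ|/6 = 775.2500
R_c = M/A = 775.2500/93.5000 = 8.2914 mm
θ = 283° = 4.939282 rad
V = θ·R_c·A = 4.939282·8.2914·93.5000 = 3829.178 mm³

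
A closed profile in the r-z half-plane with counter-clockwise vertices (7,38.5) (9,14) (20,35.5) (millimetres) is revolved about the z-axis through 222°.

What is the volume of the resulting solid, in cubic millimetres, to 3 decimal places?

Profile (r,z), 3 vertices: (7,38.5) (9,14) (20,35.5)
edge 0: (7,38.5)→(9,14)  cross = 7·14 − 9·38.5 = -248.5000; (r_i+r_j)·cross = 16·-248.5000 = -3976.0000
edge 1: (9,14)→(20,35.5)  cross = 9·35.5 − 20·14 = 39.5000; (r_i+r_j)·cross = 29·39.5000 = 1145.5000
edge 2: (20,35.5)→(7,38.5)  cross = 20·38.5 − 7·35.5 = 521.5000; (r_i+r_j)·cross = 27·521.5000 = 14080.5000
Σcross = 312.5000 → A = |Σcross|/2 = 156.2500 mm²
Σ(r_i+r_j)·cross = 11250.0000 → first moment M = |Σ|/6 = 1875.0000
R_c = M/A = 1875.0000/156.2500 = 12.0000 mm
θ = 222° = 3.874631 rad
V = θ·R_c·A = 3.874631·12.0000·156.2500 = 7264.933 mm³

Volume = 7264.933 mm³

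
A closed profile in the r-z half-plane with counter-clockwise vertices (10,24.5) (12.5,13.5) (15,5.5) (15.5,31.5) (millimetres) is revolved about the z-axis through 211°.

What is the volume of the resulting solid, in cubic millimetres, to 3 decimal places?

Volume = 3640.294 mm³

Profile (r,z), 4 vertices: (10,24.5) (12.5,13.5) (15,5.5) (15.5,31.5)
edge 0: (10,24.5)→(12.5,13.5)  cross = 10·13.5 − 12.5·24.5 = -171.2500; (r_i+r_j)·cross = 22.5·-171.2500 = -3853.1250
edge 1: (12.5,13.5)→(15,5.5)  cross = 12.5·5.5 − 15·13.5 = -133.7500; (r_i+r_j)·cross = 27.5·-133.7500 = -3678.1250
edge 2: (15,5.5)→(15.5,31.5)  cross = 15·31.5 − 15.5·5.5 = 387.2500; (r_i+r_j)·cross = 30.5·387.2500 = 11811.1250
edge 3: (15.5,31.5)→(10,24.5)  cross = 15.5·24.5 − 10·31.5 = 64.7500; (r_i+r_j)·cross = 25.5·64.7500 = 1651.1250
Σcross = 147.0000 → A = |Σcross|/2 = 73.5000 mm²
Σ(r_i+r_j)·cross = 5931.0000 → first moment M = |Σ|/6 = 988.5000
R_c = M/A = 988.5000/73.5000 = 13.4490 mm
θ = 211° = 3.682645 rad
V = θ·R_c·A = 3.682645·13.4490·73.5000 = 3640.294 mm³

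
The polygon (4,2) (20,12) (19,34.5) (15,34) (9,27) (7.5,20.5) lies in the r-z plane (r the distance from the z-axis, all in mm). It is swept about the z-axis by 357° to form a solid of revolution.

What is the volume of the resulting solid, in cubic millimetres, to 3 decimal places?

Profile (r,z), 6 vertices: (4,2) (20,12) (19,34.5) (15,34) (9,27) (7.5,20.5)
edge 0: (4,2)→(20,12)  cross = 4·12 − 20·2 = 8.0000; (r_i+r_j)·cross = 24·8.0000 = 192.0000
edge 1: (20,12)→(19,34.5)  cross = 20·34.5 − 19·12 = 462.0000; (r_i+r_j)·cross = 39·462.0000 = 18018.0000
edge 2: (19,34.5)→(15,34)  cross = 19·34 − 15·34.5 = 128.5000; (r_i+r_j)·cross = 34·128.5000 = 4369.0000
edge 3: (15,34)→(9,27)  cross = 15·27 − 9·34 = 99.0000; (r_i+r_j)·cross = 24·99.0000 = 2376.0000
edge 4: (9,27)→(7.5,20.5)  cross = 9·20.5 − 7.5·27 = -18.0000; (r_i+r_j)·cross = 16.5·-18.0000 = -297.0000
edge 5: (7.5,20.5)→(4,2)  cross = 7.5·2 − 4·20.5 = -67.0000; (r_i+r_j)·cross = 11.5·-67.0000 = -770.5000
Σcross = 612.5000 → A = |Σcross|/2 = 306.2500 mm²
Σ(r_i+r_j)·cross = 23887.5000 → first moment M = |Σ|/6 = 3981.2500
R_c = M/A = 3981.2500/306.2500 = 13.0000 mm
θ = 357° = 6.230825 rad
V = θ·R_c·A = 6.230825·13.0000·306.2500 = 24806.474 mm³

Volume = 24806.474 mm³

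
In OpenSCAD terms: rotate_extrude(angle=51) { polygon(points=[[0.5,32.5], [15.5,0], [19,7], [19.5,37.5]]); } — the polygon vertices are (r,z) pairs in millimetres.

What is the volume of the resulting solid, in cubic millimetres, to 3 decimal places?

Volume = 4474.215 mm³

Profile (r,z), 4 vertices: (0.5,32.5) (15.5,0) (19,7) (19.5,37.5)
edge 0: (0.5,32.5)→(15.5,0)  cross = 0.5·0 − 15.5·32.5 = -503.7500; (r_i+r_j)·cross = 16·-503.7500 = -8060.0000
edge 1: (15.5,0)→(19,7)  cross = 15.5·7 − 19·0 = 108.5000; (r_i+r_j)·cross = 34.5·108.5000 = 3743.2500
edge 2: (19,7)→(19.5,37.5)  cross = 19·37.5 − 19.5·7 = 576.0000; (r_i+r_j)·cross = 38.5·576.0000 = 22176.0000
edge 3: (19.5,37.5)→(0.5,32.5)  cross = 19.5·32.5 − 0.5·37.5 = 615.0000; (r_i+r_j)·cross = 20·615.0000 = 12300.0000
Σcross = 795.7500 → A = |Σcross|/2 = 397.8750 mm²
Σ(r_i+r_j)·cross = 30159.2500 → first moment M = |Σ|/6 = 5026.5417
R_c = M/A = 5026.5417/397.8750 = 12.6335 mm
θ = 51° = 0.890118 rad
V = θ·R_c·A = 0.890118·12.6335·397.8750 = 4474.215 mm³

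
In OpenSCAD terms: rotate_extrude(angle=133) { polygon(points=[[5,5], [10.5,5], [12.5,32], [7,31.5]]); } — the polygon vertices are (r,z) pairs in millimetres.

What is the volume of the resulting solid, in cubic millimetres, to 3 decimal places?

Profile (r,z), 4 vertices: (5,5) (10.5,5) (12.5,32) (7,31.5)
edge 0: (5,5)→(10.5,5)  cross = 5·5 − 10.5·5 = -27.5000; (r_i+r_j)·cross = 15.5·-27.5000 = -426.2500
edge 1: (10.5,5)→(12.5,32)  cross = 10.5·32 − 12.5·5 = 273.5000; (r_i+r_j)·cross = 23·273.5000 = 6290.5000
edge 2: (12.5,32)→(7,31.5)  cross = 12.5·31.5 − 7·32 = 169.7500; (r_i+r_j)·cross = 19.5·169.7500 = 3310.1250
edge 3: (7,31.5)→(5,5)  cross = 7·5 − 5·31.5 = -122.5000; (r_i+r_j)·cross = 12·-122.5000 = -1470.0000
Σcross = 293.2500 → A = |Σcross|/2 = 146.6250 mm²
Σ(r_i+r_j)·cross = 7704.3750 → first moment M = |Σ|/6 = 1284.0625
R_c = M/A = 1284.0625/146.6250 = 8.7575 mm
θ = 133° = 2.321288 rad
V = θ·R_c·A = 2.321288·8.7575·146.6250 = 2980.679 mm³

Volume = 2980.679 mm³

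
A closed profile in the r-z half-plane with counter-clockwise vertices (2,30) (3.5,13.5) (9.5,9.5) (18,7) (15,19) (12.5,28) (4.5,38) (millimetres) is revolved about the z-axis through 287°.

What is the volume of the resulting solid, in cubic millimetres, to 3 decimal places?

Volume = 12204.242 mm³

Profile (r,z), 7 vertices: (2,30) (3.5,13.5) (9.5,9.5) (18,7) (15,19) (12.5,28) (4.5,38)
edge 0: (2,30)→(3.5,13.5)  cross = 2·13.5 − 3.5·30 = -78.0000; (r_i+r_j)·cross = 5.5·-78.0000 = -429.0000
edge 1: (3.5,13.5)→(9.5,9.5)  cross = 3.5·9.5 − 9.5·13.5 = -95.0000; (r_i+r_j)·cross = 13·-95.0000 = -1235.0000
edge 2: (9.5,9.5)→(18,7)  cross = 9.5·7 − 18·9.5 = -104.5000; (r_i+r_j)·cross = 27.5·-104.5000 = -2873.7500
edge 3: (18,7)→(15,19)  cross = 18·19 − 15·7 = 237.0000; (r_i+r_j)·cross = 33·237.0000 = 7821.0000
edge 4: (15,19)→(12.5,28)  cross = 15·28 − 12.5·19 = 182.5000; (r_i+r_j)·cross = 27.5·182.5000 = 5018.7500
edge 5: (12.5,28)→(4.5,38)  cross = 12.5·38 − 4.5·28 = 349.0000; (r_i+r_j)·cross = 17·349.0000 = 5933.0000
edge 6: (4.5,38)→(2,30)  cross = 4.5·30 − 2·38 = 59.0000; (r_i+r_j)·cross = 6.5·59.0000 = 383.5000
Σcross = 550.0000 → A = |Σcross|/2 = 275.0000 mm²
Σ(r_i+r_j)·cross = 14618.5000 → first moment M = |Σ|/6 = 2436.4167
R_c = M/A = 2436.4167/275.0000 = 8.8597 mm
θ = 287° = 5.009095 rad
V = θ·R_c·A = 5.009095·8.8597·275.0000 = 12204.242 mm³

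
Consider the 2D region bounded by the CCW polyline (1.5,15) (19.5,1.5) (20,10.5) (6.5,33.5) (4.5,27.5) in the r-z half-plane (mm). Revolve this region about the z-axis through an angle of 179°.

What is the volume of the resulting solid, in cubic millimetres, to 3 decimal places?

Profile (r,z), 5 vertices: (1.5,15) (19.5,1.5) (20,10.5) (6.5,33.5) (4.5,27.5)
edge 0: (1.5,15)→(19.5,1.5)  cross = 1.5·1.5 − 19.5·15 = -290.2500; (r_i+r_j)·cross = 21·-290.2500 = -6095.2500
edge 1: (19.5,1.5)→(20,10.5)  cross = 19.5·10.5 − 20·1.5 = 174.7500; (r_i+r_j)·cross = 39.5·174.7500 = 6902.6250
edge 2: (20,10.5)→(6.5,33.5)  cross = 20·33.5 − 6.5·10.5 = 601.7500; (r_i+r_j)·cross = 26.5·601.7500 = 15946.3750
edge 3: (6.5,33.5)→(4.5,27.5)  cross = 6.5·27.5 − 4.5·33.5 = 28.0000; (r_i+r_j)·cross = 11·28.0000 = 308.0000
edge 4: (4.5,27.5)→(1.5,15)  cross = 4.5·15 − 1.5·27.5 = 26.2500; (r_i+r_j)·cross = 6·26.2500 = 157.5000
Σcross = 540.5000 → A = |Σcross|/2 = 270.2500 mm²
Σ(r_i+r_j)·cross = 17219.2500 → first moment M = |Σ|/6 = 2869.8750
R_c = M/A = 2869.8750/270.2500 = 10.6193 mm
θ = 179° = 3.124139 rad
V = θ·R_c·A = 3.124139·10.6193·270.2500 = 8965.889 mm³

Volume = 8965.889 mm³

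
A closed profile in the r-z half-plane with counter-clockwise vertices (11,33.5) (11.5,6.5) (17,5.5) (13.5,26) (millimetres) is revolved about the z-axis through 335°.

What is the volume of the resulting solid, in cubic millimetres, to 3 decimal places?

Volume = 6707.802 mm³

Profile (r,z), 4 vertices: (11,33.5) (11.5,6.5) (17,5.5) (13.5,26)
edge 0: (11,33.5)→(11.5,6.5)  cross = 11·6.5 − 11.5·33.5 = -313.7500; (r_i+r_j)·cross = 22.5·-313.7500 = -7059.3750
edge 1: (11.5,6.5)→(17,5.5)  cross = 11.5·5.5 − 17·6.5 = -47.2500; (r_i+r_j)·cross = 28.5·-47.2500 = -1346.6250
edge 2: (17,5.5)→(13.5,26)  cross = 17·26 − 13.5·5.5 = 367.7500; (r_i+r_j)·cross = 30.5·367.7500 = 11216.3750
edge 3: (13.5,26)→(11,33.5)  cross = 13.5·33.5 − 11·26 = 166.2500; (r_i+r_j)·cross = 24.5·166.2500 = 4073.1250
Σcross = 173.0000 → A = |Σcross|/2 = 86.5000 mm²
Σ(r_i+r_j)·cross = 6883.5000 → first moment M = |Σ|/6 = 1147.2500
R_c = M/A = 1147.2500/86.5000 = 13.2630 mm
θ = 335° = 5.846853 rad
V = θ·R_c·A = 5.846853·13.2630·86.5000 = 6707.802 mm³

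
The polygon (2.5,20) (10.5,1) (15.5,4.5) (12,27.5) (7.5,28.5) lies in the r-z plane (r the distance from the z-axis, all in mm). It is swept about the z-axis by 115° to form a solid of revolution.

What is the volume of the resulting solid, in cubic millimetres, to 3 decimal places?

Volume = 3947.186 mm³

Profile (r,z), 5 vertices: (2.5,20) (10.5,1) (15.5,4.5) (12,27.5) (7.5,28.5)
edge 0: (2.5,20)→(10.5,1)  cross = 2.5·1 − 10.5·20 = -207.5000; (r_i+r_j)·cross = 13·-207.5000 = -2697.5000
edge 1: (10.5,1)→(15.5,4.5)  cross = 10.5·4.5 − 15.5·1 = 31.7500; (r_i+r_j)·cross = 26·31.7500 = 825.5000
edge 2: (15.5,4.5)→(12,27.5)  cross = 15.5·27.5 − 12·4.5 = 372.2500; (r_i+r_j)·cross = 27.5·372.2500 = 10236.8750
edge 3: (12,27.5)→(7.5,28.5)  cross = 12·28.5 − 7.5·27.5 = 135.7500; (r_i+r_j)·cross = 19.5·135.7500 = 2647.1250
edge 4: (7.5,28.5)→(2.5,20)  cross = 7.5·20 − 2.5·28.5 = 78.7500; (r_i+r_j)·cross = 10·78.7500 = 787.5000
Σcross = 411.0000 → A = |Σcross|/2 = 205.5000 mm²
Σ(r_i+r_j)·cross = 11799.5000 → first moment M = |Σ|/6 = 1966.5833
R_c = M/A = 1966.5833/205.5000 = 9.5697 mm
θ = 115° = 2.007129 rad
V = θ·R_c·A = 2.007129·9.5697·205.5000 = 3947.186 mm³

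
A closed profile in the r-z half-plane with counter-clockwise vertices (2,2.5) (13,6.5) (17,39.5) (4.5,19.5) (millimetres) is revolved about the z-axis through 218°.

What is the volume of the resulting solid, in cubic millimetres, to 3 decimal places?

Profile (r,z), 4 vertices: (2,2.5) (13,6.5) (17,39.5) (4.5,19.5)
edge 0: (2,2.5)→(13,6.5)  cross = 2·6.5 − 13·2.5 = -19.5000; (r_i+r_j)·cross = 15·-19.5000 = -292.5000
edge 1: (13,6.5)→(17,39.5)  cross = 13·39.5 − 17·6.5 = 403.0000; (r_i+r_j)·cross = 30·403.0000 = 12090.0000
edge 2: (17,39.5)→(4.5,19.5)  cross = 17·19.5 − 4.5·39.5 = 153.7500; (r_i+r_j)·cross = 21.5·153.7500 = 3305.6250
edge 3: (4.5,19.5)→(2,2.5)  cross = 4.5·2.5 − 2·19.5 = -27.7500; (r_i+r_j)·cross = 6.5·-27.7500 = -180.3750
Σcross = 509.5000 → A = |Σcross|/2 = 254.7500 mm²
Σ(r_i+r_j)·cross = 14922.7500 → first moment M = |Σ|/6 = 2487.1250
R_c = M/A = 2487.1250/254.7500 = 9.7630 mm
θ = 218° = 3.804818 rad
V = θ·R_c·A = 3.804818·9.7630·254.7500 = 9463.057 mm³

Volume = 9463.057 mm³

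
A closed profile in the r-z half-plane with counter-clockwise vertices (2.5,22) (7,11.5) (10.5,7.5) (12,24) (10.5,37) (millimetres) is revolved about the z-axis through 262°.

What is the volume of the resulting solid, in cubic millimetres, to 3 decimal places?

Profile (r,z), 5 vertices: (2.5,22) (7,11.5) (10.5,7.5) (12,24) (10.5,37)
edge 0: (2.5,22)→(7,11.5)  cross = 2.5·11.5 − 7·22 = -125.2500; (r_i+r_j)·cross = 9.5·-125.2500 = -1189.8750
edge 1: (7,11.5)→(10.5,7.5)  cross = 7·7.5 − 10.5·11.5 = -68.2500; (r_i+r_j)·cross = 17.5·-68.2500 = -1194.3750
edge 2: (10.5,7.5)→(12,24)  cross = 10.5·24 − 12·7.5 = 162.0000; (r_i+r_j)·cross = 22.5·162.0000 = 3645.0000
edge 3: (12,24)→(10.5,37)  cross = 12·37 − 10.5·24 = 192.0000; (r_i+r_j)·cross = 22.5·192.0000 = 4320.0000
edge 4: (10.5,37)→(2.5,22)  cross = 10.5·22 − 2.5·37 = 138.5000; (r_i+r_j)·cross = 13·138.5000 = 1800.5000
Σcross = 299.0000 → A = |Σcross|/2 = 149.5000 mm²
Σ(r_i+r_j)·cross = 7381.2500 → first moment M = |Σ|/6 = 1230.2083
R_c = M/A = 1230.2083/149.5000 = 8.2288 mm
θ = 262° = 4.572763 rad
V = θ·R_c·A = 4.572763·8.2288·149.5000 = 5625.451 mm³

Volume = 5625.451 mm³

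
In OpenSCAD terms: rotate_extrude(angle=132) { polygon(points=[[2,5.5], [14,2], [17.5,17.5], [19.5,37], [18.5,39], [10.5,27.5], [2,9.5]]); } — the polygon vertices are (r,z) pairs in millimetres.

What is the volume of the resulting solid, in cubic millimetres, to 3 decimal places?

Profile (r,z), 7 vertices: (2,5.5) (14,2) (17.5,17.5) (19.5,37) (18.5,39) (10.5,27.5) (2,9.5)
edge 0: (2,5.5)→(14,2)  cross = 2·2 − 14·5.5 = -73.0000; (r_i+r_j)·cross = 16·-73.0000 = -1168.0000
edge 1: (14,2)→(17.5,17.5)  cross = 14·17.5 − 17.5·2 = 210.0000; (r_i+r_j)·cross = 31.5·210.0000 = 6615.0000
edge 2: (17.5,17.5)→(19.5,37)  cross = 17.5·37 − 19.5·17.5 = 306.2500; (r_i+r_j)·cross = 37·306.2500 = 11331.2500
edge 3: (19.5,37)→(18.5,39)  cross = 19.5·39 − 18.5·37 = 76.0000; (r_i+r_j)·cross = 38·76.0000 = 2888.0000
edge 4: (18.5,39)→(10.5,27.5)  cross = 18.5·27.5 − 10.5·39 = 99.2500; (r_i+r_j)·cross = 29·99.2500 = 2878.2500
edge 5: (10.5,27.5)→(2,9.5)  cross = 10.5·9.5 − 2·27.5 = 44.7500; (r_i+r_j)·cross = 12.5·44.7500 = 559.3750
edge 6: (2,9.5)→(2,5.5)  cross = 2·5.5 − 2·9.5 = -8.0000; (r_i+r_j)·cross = 4·-8.0000 = -32.0000
Σcross = 655.2500 → A = |Σcross|/2 = 327.6250 mm²
Σ(r_i+r_j)·cross = 23071.8750 → first moment M = |Σ|/6 = 3845.3125
R_c = M/A = 3845.3125/327.6250 = 11.7369 mm
θ = 132° = 2.303835 rad
V = θ·R_c·A = 2.303835·11.7369·327.6250 = 8858.964 mm³

Volume = 8858.964 mm³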